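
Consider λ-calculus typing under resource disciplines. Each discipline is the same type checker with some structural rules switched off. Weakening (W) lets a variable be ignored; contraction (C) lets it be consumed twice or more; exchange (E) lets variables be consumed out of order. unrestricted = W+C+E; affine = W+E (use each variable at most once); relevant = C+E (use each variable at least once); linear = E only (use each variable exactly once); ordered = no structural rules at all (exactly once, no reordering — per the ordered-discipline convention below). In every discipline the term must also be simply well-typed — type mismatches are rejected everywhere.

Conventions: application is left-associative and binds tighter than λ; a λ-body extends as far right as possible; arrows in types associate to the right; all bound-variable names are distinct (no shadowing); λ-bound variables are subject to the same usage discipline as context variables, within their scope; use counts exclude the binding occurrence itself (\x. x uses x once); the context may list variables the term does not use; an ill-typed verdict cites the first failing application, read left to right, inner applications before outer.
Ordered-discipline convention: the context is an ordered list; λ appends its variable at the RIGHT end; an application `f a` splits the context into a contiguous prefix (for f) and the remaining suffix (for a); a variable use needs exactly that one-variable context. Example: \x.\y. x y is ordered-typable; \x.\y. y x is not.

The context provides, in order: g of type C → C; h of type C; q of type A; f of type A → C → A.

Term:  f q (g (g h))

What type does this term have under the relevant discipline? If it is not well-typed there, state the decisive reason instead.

term : A
variable uses: g: 2, h: 1, q: 1, f: 1
uses in reading order: f, q, g, g, h
typing: ✓ — A
summary: ordered ✗, linear ✗, affine ✗, relevant ✓, unrestricted ✓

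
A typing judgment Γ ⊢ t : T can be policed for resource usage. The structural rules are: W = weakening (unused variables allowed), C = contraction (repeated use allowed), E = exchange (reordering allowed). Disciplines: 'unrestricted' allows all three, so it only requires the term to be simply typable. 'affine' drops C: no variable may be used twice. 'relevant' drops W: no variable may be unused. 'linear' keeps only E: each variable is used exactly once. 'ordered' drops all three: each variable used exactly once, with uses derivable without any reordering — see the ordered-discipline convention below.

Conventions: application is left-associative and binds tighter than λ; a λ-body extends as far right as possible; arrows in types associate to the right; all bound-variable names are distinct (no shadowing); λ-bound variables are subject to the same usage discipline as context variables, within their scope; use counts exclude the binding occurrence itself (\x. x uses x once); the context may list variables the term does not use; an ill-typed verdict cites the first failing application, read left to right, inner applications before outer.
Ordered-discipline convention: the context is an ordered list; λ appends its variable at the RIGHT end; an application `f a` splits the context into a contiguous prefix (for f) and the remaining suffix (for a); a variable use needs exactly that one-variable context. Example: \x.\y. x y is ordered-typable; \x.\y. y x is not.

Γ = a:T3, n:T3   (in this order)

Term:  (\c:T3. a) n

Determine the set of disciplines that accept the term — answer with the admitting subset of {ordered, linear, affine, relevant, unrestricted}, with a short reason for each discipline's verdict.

admitting disciplines: affine, unrestricted
usage: a=1; n=1; c (λ-bound)=0
use order (left to right): a, n
typing: the term checks, with type T3
ordered ✗ (needs weakening: c unused)
linear ✗ (needs weakening: c unused)
affine ✓ (none of a, n, c used more than once)
relevant ✗ (needs weakening: c unused)
unrestricted ✓ (simply typable at T3; W, C, E all held)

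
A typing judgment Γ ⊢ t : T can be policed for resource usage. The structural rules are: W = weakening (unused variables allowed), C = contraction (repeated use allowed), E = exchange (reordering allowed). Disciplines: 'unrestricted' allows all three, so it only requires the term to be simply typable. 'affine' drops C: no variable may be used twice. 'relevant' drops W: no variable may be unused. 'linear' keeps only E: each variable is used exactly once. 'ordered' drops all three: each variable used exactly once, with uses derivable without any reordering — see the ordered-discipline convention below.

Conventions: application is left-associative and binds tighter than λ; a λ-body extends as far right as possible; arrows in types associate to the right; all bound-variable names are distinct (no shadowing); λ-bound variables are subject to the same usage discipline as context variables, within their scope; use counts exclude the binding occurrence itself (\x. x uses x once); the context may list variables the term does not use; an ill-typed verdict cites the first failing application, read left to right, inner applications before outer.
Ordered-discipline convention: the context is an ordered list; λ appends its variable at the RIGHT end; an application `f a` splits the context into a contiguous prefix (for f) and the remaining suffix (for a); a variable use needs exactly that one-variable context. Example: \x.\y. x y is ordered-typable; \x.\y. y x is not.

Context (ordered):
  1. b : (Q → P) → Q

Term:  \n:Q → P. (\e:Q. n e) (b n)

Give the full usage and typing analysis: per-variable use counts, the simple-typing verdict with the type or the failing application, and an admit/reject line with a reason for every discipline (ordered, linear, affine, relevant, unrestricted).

use counts: b: 1, n (λ-bound): 2, e (λ-bound): 1
order of uses: n, e, b, n
typing: ✓ — (Q → P) → P
ordered ✗ (n ×2 used more than once (contraction))
linear ✗ (n ×2 used more than once (contraction))
affine ✗ (n ×2 used more than once (contraction))
relevant ✓ (at least one use each (b, n, e))
unrestricted ✓ (well-typed at (Q → P) → P; no restrictions here)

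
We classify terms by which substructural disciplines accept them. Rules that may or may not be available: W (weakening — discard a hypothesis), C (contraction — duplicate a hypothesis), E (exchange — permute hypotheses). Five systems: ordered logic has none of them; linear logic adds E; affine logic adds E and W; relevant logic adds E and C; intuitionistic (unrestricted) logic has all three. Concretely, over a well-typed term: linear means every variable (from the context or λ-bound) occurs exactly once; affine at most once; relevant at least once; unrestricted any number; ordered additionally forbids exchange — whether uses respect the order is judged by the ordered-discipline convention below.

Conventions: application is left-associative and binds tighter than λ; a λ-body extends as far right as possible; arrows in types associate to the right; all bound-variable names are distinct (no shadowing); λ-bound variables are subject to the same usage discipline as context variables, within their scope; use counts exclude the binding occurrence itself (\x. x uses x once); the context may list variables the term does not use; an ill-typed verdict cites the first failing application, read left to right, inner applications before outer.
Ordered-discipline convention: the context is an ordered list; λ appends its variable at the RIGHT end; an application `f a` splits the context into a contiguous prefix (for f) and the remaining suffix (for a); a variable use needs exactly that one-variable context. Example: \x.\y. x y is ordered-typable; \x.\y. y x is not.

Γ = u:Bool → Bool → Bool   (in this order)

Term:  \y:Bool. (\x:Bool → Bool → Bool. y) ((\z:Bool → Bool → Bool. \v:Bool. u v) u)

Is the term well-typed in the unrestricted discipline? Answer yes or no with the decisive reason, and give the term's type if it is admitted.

yes — well-typed at Bool → Bool; no restrictions here; term : Bool → Bool
usage: u: 2×; y [bound]: 1×; x [bound]: 0×; z [bound]: 0×; v [bound]: 1×
left-to-right use order: y, u, v, u
typing: ✓ — Bool → Bool
all disciplines: ordered ✗, linear ✗, affine ✗, relevant ✗, unrestricted ✓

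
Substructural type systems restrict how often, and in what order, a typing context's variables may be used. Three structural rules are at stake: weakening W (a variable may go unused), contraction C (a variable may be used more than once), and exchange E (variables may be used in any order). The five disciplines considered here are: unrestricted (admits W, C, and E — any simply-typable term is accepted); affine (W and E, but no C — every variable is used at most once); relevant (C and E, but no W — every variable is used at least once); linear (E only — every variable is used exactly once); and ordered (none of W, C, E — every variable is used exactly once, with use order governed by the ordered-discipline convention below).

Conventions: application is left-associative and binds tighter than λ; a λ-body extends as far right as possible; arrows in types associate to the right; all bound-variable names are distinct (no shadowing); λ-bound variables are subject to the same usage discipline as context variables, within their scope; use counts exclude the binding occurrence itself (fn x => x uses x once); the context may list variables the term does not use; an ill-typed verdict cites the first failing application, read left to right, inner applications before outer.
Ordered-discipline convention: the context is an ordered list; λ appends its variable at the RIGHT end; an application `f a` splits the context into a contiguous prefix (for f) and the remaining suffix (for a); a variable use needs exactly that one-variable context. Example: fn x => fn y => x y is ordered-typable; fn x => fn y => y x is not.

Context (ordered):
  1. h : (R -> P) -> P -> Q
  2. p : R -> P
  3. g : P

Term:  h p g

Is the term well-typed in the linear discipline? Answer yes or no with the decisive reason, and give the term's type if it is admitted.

yes — h, p, g: one use apiece; term : Q
variable uses: h: 1×; p: 1×; g: 1×
order of uses: h, p, g
typing: the term checks, with type Q
across the five disciplines: ordered ✓, linear ✓, affine ✓, relevant ✓, unrestricted ✓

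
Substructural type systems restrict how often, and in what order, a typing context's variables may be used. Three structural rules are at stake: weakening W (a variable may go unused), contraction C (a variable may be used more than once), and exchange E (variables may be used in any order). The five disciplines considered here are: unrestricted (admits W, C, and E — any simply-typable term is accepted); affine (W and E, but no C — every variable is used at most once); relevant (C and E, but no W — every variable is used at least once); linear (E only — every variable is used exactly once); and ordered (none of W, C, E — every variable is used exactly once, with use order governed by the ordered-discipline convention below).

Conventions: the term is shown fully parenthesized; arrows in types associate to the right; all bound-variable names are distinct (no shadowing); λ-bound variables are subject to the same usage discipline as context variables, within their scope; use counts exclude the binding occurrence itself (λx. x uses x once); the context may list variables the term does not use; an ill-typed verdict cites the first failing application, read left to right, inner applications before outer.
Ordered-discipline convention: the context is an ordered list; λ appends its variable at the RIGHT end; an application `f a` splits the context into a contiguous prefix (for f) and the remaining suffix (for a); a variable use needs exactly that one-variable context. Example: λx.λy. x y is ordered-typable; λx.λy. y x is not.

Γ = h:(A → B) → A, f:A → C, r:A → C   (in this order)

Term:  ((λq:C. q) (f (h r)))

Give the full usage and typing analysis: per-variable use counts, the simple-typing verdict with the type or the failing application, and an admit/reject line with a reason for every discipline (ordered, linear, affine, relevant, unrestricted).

variable uses: h: 1; f: 1; r: 1; q (bound): 1
left-to-right use order: q, f, h, r
typing: ill-typed: a function awaiting A → B gets A → C
ordered: ✗, fails simple typing
linear: ✗, a type mismatch blocks all five
affine: ✗, the type mismatch rejects it
relevant: ✗, not simply typable
unrestricted: ✗, fails simple typing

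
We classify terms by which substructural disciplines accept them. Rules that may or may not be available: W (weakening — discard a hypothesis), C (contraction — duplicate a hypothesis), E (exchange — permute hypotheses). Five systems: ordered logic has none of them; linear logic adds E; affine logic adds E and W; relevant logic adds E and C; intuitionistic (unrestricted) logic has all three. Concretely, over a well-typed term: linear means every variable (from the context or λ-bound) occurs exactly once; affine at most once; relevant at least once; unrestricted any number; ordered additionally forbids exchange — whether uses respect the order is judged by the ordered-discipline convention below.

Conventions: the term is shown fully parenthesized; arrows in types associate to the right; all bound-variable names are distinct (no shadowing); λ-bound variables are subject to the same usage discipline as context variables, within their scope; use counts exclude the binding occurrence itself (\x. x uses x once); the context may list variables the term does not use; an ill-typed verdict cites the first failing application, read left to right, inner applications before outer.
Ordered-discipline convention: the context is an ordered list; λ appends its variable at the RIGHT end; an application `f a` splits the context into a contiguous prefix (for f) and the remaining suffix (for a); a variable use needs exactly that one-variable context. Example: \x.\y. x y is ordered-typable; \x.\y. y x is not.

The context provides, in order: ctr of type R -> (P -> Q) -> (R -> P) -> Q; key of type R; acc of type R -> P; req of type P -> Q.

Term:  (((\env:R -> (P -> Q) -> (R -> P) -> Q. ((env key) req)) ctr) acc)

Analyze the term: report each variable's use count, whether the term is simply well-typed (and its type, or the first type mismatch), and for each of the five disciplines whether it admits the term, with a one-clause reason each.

usage: ctr: 1, key: 1, acc: 1, req: 1, env (bound): 1
uses in reading order: env, key, req, ctr, acc
typing: well-typed at Q
ordered ✗ (no contiguous prefix/suffix split fits env, key, req, ctr, acc)
linear ✓ (ctr, key, acc, req, env: one use apiece)
affine ✓ (none of ctr, key, acc, req, env used more than once)
relevant ✓ (ctr, key, acc, req, env: all used, weakening unneeded)
unrestricted ✓ (typability at Q is all that's needed)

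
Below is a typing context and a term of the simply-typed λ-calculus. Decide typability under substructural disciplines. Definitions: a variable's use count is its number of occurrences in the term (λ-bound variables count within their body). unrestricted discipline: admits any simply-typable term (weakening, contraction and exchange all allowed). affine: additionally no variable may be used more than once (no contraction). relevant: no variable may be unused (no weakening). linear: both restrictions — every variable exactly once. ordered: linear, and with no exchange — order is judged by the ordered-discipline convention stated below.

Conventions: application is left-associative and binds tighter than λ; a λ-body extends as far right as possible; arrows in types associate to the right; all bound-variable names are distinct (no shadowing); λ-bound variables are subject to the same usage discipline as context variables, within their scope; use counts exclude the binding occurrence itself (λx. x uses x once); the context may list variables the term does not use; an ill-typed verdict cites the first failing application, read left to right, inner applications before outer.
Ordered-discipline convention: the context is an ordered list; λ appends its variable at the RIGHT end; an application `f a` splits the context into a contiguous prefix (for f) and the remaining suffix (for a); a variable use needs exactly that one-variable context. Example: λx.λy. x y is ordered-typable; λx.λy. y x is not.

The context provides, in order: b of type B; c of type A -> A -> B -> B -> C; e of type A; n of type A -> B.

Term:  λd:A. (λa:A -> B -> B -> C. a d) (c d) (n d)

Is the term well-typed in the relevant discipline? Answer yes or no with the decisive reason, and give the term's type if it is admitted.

no — b, e left unused
usage: b ×0, c ×1, e ×0, n ×1, d [bound] ×3, a [bound] ×1
order of uses: a, d, c, d, n, d
typing: the term checks, with type A -> B -> C
across the five disciplines: ordered ✗ | linear ✗ | affine ✗ | relevant ✗ | unrestricted ✓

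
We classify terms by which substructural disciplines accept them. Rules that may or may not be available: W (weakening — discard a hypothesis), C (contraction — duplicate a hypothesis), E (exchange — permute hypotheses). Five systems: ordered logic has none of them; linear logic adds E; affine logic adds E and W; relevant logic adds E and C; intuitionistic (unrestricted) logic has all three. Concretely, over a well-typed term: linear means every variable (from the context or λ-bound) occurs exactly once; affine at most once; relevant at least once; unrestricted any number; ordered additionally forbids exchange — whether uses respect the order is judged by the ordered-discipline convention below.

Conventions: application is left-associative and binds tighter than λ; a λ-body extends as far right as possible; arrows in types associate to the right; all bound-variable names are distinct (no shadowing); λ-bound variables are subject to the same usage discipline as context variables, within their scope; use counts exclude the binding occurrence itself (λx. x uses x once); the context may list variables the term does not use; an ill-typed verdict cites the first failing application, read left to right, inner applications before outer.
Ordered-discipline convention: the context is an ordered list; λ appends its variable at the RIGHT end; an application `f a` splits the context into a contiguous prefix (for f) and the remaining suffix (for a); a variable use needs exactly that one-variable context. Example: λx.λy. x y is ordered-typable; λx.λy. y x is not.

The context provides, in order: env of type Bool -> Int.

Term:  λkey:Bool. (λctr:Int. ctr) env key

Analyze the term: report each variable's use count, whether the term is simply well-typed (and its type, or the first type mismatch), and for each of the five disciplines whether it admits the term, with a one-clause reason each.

variable uses: env: 1; key (λ-bound): 1; ctr (λ-bound): 1
left-to-right use order: ctr, env, key
typing: ill-typed: an argument Bool -> Int mismatches the expected Int
ordered: ✗ — not simply typable
linear: ✗ — fails simple typing
affine: ✗ — a type mismatch blocks all five
relevant: ✗ — the type mismatch rejects it
unrestricted: ✗ — not simply typable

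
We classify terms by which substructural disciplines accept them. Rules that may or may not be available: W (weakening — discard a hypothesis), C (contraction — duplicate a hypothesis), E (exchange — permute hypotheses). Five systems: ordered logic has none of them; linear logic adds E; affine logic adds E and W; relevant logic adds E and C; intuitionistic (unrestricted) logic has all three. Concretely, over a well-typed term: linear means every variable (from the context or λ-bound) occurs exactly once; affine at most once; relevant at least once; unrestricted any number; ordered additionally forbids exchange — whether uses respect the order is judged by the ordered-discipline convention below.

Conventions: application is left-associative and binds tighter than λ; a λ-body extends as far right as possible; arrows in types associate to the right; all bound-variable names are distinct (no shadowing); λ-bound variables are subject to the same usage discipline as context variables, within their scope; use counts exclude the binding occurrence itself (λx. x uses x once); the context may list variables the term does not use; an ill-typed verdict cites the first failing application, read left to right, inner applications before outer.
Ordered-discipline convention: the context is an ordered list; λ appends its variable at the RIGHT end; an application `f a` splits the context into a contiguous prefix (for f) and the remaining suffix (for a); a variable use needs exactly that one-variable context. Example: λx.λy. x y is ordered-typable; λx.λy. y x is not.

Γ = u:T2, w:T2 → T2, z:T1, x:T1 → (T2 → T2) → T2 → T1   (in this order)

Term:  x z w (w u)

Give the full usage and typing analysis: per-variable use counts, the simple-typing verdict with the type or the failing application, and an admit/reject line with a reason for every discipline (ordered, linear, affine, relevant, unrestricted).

usage: u=1, w=2, z=1, x=1
uses in reading order: x, z, w, w, u
typing: the term checks, with type T1
ordered: ✗ — repeated use of w ×2
linear: ✗ — repeated use of w ×2
affine: ✗ — repeated use of w ×2
relevant: ✓ — none of u, w, z, x goes unused
unrestricted: ✓ — type-checks (T1) and nothing is barred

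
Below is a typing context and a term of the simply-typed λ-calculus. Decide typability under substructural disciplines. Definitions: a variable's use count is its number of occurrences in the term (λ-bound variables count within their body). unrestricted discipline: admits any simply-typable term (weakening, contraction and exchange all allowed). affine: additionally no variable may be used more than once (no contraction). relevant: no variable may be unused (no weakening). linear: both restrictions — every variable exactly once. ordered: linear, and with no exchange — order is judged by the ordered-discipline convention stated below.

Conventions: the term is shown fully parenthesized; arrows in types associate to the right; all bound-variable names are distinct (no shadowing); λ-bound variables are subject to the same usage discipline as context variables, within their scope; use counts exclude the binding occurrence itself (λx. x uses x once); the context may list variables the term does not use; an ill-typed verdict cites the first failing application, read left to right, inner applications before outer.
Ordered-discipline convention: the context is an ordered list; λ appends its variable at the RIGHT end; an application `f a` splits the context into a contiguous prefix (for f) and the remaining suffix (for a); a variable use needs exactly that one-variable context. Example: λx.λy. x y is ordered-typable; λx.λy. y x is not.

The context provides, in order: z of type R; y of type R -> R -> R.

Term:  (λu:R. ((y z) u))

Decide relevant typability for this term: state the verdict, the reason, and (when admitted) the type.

yes — none of z, y, u goes unused; term : R -> R
usage: z=1; y=1; u (λ-bound)=1
left-to-right use order: y, z, u
typing: ✓ — R -> R
across the five disciplines: ordered ✗, linear ✓, affine ✓, relevant ✓, unrestricted ✓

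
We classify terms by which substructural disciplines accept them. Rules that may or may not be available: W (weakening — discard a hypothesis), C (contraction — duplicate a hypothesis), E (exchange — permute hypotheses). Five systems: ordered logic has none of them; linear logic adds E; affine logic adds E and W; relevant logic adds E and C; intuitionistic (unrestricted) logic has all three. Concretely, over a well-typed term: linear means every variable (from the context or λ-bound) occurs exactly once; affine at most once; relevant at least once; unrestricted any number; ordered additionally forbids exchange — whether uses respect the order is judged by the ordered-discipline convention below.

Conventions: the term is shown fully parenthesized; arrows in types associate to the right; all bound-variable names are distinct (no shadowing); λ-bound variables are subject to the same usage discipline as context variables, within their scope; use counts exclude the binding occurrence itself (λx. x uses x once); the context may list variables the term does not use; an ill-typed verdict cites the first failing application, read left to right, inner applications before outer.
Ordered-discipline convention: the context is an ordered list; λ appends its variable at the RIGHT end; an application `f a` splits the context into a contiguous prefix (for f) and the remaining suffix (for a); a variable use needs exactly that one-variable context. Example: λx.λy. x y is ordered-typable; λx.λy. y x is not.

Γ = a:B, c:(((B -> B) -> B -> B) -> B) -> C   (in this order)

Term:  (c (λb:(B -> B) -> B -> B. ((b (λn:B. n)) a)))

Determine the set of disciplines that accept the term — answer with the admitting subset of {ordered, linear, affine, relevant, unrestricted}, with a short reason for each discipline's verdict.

admitting disciplines: linear, affine, relevant, unrestricted
use counts: a ×1; c ×1; b (λ-bound) ×1; n (λ-bound) ×1
order of uses: c, b, n, a
typing: well-typed at C
ordered ✗ (no contiguous prefix/suffix split fits c, b, n, a)
linear ✓ (a, c, b, n: one use apiece)
affine ✓ (at most one use each (a, c, b, n))
relevant ✓ (none of a, c, b, n goes unused)
unrestricted ✓ (well-typed at C; no restrictions here)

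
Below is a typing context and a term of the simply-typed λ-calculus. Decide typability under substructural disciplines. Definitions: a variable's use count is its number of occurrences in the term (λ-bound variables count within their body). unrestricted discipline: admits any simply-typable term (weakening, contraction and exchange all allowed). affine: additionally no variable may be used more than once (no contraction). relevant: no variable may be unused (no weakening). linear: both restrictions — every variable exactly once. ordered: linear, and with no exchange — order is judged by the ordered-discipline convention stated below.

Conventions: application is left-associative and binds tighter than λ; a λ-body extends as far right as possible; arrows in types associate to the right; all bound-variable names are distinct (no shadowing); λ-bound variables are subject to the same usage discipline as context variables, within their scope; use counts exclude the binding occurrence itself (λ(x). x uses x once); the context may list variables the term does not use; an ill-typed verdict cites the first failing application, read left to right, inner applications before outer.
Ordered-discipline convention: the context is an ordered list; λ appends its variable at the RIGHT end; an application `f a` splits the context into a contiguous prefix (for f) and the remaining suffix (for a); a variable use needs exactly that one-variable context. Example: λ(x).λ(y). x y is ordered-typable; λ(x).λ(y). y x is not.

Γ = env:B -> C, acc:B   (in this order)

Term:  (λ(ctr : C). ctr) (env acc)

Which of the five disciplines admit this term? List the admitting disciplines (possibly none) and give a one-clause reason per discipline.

admitted by: ordered, linear, affine, relevant, unrestricted
use counts: env: 1, acc: 1, ctr [bound]: 1
order of uses: ctr, env, acc
typing: ✓ — C
ordered ✓ (env, acc, ctr: once each, no exchange needed)
linear ✓ (single use per variable (env, acc, ctr))
affine ✓ (env, acc, ctr: no repeats, contraction unneeded)
relevant ✓ (env, acc, ctr: all used, weakening unneeded)
unrestricted ✓ (well-typed at C; no restrictions here)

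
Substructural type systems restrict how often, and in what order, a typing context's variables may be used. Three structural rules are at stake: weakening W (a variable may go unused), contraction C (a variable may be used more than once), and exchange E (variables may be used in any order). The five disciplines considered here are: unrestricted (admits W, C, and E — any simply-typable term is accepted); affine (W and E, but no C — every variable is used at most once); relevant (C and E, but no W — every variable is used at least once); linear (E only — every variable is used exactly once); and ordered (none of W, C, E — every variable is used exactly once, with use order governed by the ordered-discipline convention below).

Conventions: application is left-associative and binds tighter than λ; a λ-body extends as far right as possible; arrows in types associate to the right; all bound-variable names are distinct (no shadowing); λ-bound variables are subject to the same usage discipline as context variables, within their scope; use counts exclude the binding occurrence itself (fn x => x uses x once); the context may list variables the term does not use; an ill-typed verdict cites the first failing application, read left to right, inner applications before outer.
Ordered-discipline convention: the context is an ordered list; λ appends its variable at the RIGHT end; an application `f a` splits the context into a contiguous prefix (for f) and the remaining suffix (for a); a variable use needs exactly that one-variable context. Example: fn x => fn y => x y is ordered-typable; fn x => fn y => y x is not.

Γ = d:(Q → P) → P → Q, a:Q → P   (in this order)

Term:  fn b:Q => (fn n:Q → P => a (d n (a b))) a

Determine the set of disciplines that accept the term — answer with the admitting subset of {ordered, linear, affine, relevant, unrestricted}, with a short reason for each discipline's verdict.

admitted by: relevant, unrestricted
usage: d=1, a=3, b (λ-bound)=1, n (λ-bound)=1
order of uses: a, d, n, a, b, a
typing: well-typed — term : Q → P
ordered: ✗, a ×3 used more than once (contraction)
linear: ✗, a ×3 used more than once (contraction)
affine: ✗, a ×3 used more than once (contraction)
relevant: ✓, every one of d, a, b, n appears
unrestricted: ✓, type-checks (Q → P) and nothing is barred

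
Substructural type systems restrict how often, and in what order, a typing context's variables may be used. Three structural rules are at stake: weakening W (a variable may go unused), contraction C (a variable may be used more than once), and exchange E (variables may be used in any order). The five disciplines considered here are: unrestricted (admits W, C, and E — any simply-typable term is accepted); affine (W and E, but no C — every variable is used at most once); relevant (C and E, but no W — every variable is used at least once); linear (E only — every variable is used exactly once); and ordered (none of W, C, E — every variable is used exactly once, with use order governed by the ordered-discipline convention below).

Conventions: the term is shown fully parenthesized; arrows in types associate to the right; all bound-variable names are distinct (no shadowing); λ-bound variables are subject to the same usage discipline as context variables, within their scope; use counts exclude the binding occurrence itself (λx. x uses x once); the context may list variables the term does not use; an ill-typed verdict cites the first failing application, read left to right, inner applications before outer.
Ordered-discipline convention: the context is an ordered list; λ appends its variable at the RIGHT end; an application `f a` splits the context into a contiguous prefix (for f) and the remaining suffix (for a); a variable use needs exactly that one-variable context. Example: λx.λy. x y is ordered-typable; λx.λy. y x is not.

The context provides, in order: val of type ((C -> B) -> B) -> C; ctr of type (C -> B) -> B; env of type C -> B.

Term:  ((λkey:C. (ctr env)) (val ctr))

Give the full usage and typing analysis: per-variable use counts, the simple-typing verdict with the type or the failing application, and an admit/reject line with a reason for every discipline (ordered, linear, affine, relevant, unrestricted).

use counts: val: 1, ctr: 2, env: 1, key (bound): 0
uses in reading order: ctr, env, val, ctr
typing: well-typed at B
ordered ✗ (ctr ×2 used more than once (contraction); key left unused)
linear ✗ (ctr ×2 used more than once (contraction); key left unused)
affine ✗ (ctr ×2 used more than once (contraction))
relevant ✗ (key left unused)
unrestricted ✓ (type-checks (B) and nothing is barred)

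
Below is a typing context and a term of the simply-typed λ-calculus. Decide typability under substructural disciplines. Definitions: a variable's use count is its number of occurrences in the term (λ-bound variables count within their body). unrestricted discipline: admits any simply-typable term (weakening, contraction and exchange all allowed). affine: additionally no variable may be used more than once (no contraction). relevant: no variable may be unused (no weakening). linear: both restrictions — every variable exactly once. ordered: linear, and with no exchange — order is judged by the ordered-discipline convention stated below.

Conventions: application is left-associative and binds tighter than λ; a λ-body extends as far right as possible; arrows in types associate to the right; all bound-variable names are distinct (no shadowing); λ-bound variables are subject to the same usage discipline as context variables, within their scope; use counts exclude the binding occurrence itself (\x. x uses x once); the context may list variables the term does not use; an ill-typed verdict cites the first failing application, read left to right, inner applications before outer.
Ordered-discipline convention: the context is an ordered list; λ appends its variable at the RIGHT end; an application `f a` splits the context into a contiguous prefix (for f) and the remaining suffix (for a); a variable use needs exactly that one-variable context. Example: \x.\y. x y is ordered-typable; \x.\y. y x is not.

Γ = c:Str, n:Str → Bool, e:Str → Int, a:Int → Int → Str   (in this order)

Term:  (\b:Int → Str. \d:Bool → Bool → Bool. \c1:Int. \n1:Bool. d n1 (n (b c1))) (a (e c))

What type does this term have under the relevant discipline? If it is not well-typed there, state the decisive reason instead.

term : (Bool → Bool → Bool) → Int → Bool → Bool
usage: c ×1, n ×1, e ×1, a ×1, b (λ-bound) ×1, d (λ-bound) ×1, c1 (λ-bound) ×1, n1 (λ-bound) ×1
uses in reading order: d, n1, n, b, c1, a, e, c
typing: well-typed at (Bool → Bool → Bool) → Int → Bool → Bool
across the five disciplines: ordered ✗ · linear ✓ · affine ✓ · relevant ✓ · unrestricted ✓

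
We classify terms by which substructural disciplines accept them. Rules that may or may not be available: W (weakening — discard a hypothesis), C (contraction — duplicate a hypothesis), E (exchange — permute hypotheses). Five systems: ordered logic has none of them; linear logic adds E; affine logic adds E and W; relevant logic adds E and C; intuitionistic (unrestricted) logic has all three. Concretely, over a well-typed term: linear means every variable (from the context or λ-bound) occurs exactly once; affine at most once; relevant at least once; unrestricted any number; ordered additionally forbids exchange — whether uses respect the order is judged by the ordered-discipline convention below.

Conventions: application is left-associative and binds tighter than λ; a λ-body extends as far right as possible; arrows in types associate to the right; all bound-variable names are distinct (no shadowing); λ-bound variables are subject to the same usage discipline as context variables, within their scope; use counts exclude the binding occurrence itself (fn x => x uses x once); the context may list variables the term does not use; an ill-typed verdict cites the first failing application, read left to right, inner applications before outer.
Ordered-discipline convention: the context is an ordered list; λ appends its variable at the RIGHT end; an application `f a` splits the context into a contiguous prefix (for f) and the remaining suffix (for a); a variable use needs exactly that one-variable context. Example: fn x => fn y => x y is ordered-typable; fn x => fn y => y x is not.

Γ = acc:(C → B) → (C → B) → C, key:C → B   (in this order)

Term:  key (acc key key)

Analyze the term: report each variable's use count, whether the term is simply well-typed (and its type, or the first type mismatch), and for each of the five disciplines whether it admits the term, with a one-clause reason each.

usage: acc ×1, key ×3
use order (left to right): key, acc, key, key
typing: ✓ — B
ordered: ✗, repeated use of key ×3
linear: ✗, repeated use of key ×3
affine: ✗, repeated use of key ×3
relevant: ✓, every one of acc, key appears
unrestricted: ✓, typability at B is all that's needed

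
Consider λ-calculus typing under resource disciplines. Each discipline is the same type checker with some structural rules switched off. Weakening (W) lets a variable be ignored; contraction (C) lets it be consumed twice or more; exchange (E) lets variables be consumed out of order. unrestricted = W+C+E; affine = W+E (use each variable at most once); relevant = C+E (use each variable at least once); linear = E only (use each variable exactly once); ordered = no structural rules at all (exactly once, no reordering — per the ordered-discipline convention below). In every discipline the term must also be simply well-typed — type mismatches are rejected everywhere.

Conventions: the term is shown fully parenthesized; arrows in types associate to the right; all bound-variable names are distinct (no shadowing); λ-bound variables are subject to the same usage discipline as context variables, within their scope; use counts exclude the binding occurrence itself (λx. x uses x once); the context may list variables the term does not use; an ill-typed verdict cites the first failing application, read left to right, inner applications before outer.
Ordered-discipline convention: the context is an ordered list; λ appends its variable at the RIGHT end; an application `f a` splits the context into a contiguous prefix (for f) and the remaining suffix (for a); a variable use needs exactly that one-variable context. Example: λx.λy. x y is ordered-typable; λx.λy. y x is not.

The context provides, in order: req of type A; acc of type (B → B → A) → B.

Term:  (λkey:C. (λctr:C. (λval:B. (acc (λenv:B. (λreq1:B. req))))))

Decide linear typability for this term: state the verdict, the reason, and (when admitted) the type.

no — unused: key, ctr, val, env, req1 — weakening required
use counts: req: 1, acc: 1, key (λ-bound): 0, ctr (λ-bound): 0, val (λ-bound): 0, env (λ-bound): 0, req1 (λ-bound): 0
left-to-right use order: acc, req
typing: ✓ — C → C → B → B
summary: ordered ✗; linear ✗; affine ✓; relevant ✗; unrestricted ✓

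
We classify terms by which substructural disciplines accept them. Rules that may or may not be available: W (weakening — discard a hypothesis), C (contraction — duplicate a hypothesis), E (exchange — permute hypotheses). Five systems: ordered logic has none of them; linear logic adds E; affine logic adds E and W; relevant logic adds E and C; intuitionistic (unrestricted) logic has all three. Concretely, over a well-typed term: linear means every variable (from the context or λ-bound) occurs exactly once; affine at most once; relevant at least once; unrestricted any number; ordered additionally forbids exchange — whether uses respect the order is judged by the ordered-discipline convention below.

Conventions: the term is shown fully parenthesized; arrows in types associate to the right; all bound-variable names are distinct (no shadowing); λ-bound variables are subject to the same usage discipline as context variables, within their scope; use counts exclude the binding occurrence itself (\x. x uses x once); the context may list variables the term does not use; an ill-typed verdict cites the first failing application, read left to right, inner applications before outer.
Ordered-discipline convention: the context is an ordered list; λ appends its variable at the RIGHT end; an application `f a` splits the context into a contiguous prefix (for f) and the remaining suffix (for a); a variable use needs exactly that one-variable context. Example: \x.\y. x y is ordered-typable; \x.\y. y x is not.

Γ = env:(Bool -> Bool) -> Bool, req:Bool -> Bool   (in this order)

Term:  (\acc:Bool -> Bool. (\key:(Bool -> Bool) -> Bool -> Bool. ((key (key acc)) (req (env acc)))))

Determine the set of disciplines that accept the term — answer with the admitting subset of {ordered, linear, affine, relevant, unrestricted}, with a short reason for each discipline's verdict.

admitted by: relevant, unrestricted
usage: env=1; req=1; acc (λ-bound)=2; key (λ-bound)=2
order of uses: key, key, acc, req, env, acc
typing: the term checks, with type (Bool -> Bool) -> ((Bool -> Bool) -> Bool -> Bool) -> Bool
ordered: ✗ — acc ×2, key ×2 used more than once (contraction)
linear: ✗ — acc ×2, key ×2 used more than once (contraction)
affine: ✗ — acc ×2, key ×2 used more than once (contraction)
relevant: ✓ — env, req, acc, key: all used, weakening unneeded
unrestricted: ✓ — simply typable at (Bool -> Bool) -> ((Bool -> Bool) -> Bool -> Bool) -> Bool; W, C, E all held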